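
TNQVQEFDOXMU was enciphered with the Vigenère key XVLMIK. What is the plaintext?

Repeat the key across the ciphertext: XVLMIKXVLMIK
T(19)−X(23): -4≡22 → W
N(13)−V(21): -8≡18 → S
Q(16)−L(11): 5 → F
V(21)−M(12): 9 → J
Q(16)−I(8): 8 → I
E(4)−K(10): -6≡20 → U
F(5)−X(23): -18≡8 → I
D(3)−V(21): -18≡8 → I
O(14)−L(11): 3 → D
X(23)−M(12): 11 → L
M(12)−I(8): 4 → E
U(20)−K(10): 10 → K

WSFJIUIIDLEK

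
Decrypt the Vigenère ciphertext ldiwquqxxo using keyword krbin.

Repeat the key across the ciphertext: krbinkrbin
l(11)−k(10): 1 → b
d(3)−r(17): -14≡12 → m
i(8)−b(1): 7 → h
w(22)−i(8): 14 → o
q(16)−n(13): 3 → d
u(20)−k(10): 10 → k
q(16)−r(17): -1≡25 → z
x(23)−b(1): 22 → w
x(23)−i(8): 15 → p
o(14)−n(13): 1 → b

bmhodkzwpb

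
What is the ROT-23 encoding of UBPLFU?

RYMICR

U(20): 20+23=43≡17 → R
B(1): 1+23=24 → Y
P(15): 15+23=38≡12 → M
L(11): 11+23=34≡8 → I
F(5): 5+23=28≡2 → C
U(20): 20+23=43≡17 → R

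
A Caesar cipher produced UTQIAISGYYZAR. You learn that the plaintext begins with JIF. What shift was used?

From the crib: U(20)−J(9)=11, so the shift is 11.

11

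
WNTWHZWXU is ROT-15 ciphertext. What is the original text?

W(22): 22−15=7 → H
N(13): 13−15=-2≡24 → Y
T(19): 19−15=4 → E
W(22): 22−15=7 → H
H(7): 7−15=-8≡18 → S
Z(25): 25−15=10 → K
W(22): 22−15=7 → H
X(23): 23−15=8 → I
U(20): 20−15=5 → F

HYEHSKHIF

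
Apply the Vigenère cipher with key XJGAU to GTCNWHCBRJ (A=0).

Repeat the key across the message: XJGAUXJGAU
G(6)+X(23): 29≡3 → D
T(19)+J(9): 28≡2 → C
C(2)+G(6): 8 → I
N(13)+A(0): 13 → N
W(22)+U(20): 42≡16 → Q
H(7)+X(23): 30≡4 → E
C(2)+J(9): 11 → L
B(1)+G(6): 7 → H
R(17)+A(0): 17 → R
J(9)+U(20): 29≡3 → D

DCINQELHRD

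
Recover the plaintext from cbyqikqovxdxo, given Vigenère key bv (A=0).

Repeat the key across the ciphertext: bvbvbvbvbvbvb
c(2)−b(1): 1 → b
b(1)−v(21): -20≡6 → g
y(24)−b(1): 23 → x
q(16)−v(21): -5≡21 → v
i(8)−b(1): 7 → h
k(10)−v(21): -11≡15 → p
q(16)−b(1): 15 → p
o(14)−v(21): -7≡19 → t
v(21)−b(1): 20 → u
x(23)−v(21): 2 → c
d(3)−b(1): 2 → c
x(23)−v(21): 2 → c
o(14)−b(1): 13 → n

bgxvhpptucccn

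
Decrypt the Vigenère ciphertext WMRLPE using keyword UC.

Repeat the key across the ciphertext: UCUCUC
W(22)−U(20): 2 → C
M(12)−C(2): 10 → K
R(17)−U(20): -3≡23 → X
L(11)−C(2): 9 → J
P(15)−U(20): -5≡21 → V
E(4)−C(2): 2 → C

CKXJVC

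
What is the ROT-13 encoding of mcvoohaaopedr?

zpibbunnbcrqe

m(12): 12+13=25 → z
c(2): 2+13=15 → p
v(21): 21+13=34≡8 → i
o(14): 14+13=27≡1 → b
o(14): 14+13=27≡1 → b
h(7): 7+13=20 → u
a(0): 0+13=13 → n
a(0): 0+13=13 → n
o(14): 14+13=27≡1 → b
p(15): 15+13=28≡2 → c
e(4): 4+13=17 → r
d(3): 3+13=16 → q
r(17): 17+13=30≡4 → e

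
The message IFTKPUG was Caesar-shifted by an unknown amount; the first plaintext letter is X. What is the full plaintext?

From the crib: I(8)−X(23)=-15≡11, so the shift is 11.
Subtract 11 from each ciphertext letter:
I(8): 8−11=-3≡23 → X
F(5): 5−11=-6≡20 → U
T(19): 19−11=8 → I
K(10): 10−11=-1≡25 → Z
P(15): 15−11=4 → E
U(20): 20−11=9 → J
G(6): 6−11=-5≡21 → V

XUIZEJV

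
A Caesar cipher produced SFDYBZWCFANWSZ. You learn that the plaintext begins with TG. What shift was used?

From the crib: S(18)−T(19)=-1≡25, so the shift is 25.

25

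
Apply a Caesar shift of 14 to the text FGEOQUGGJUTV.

F(5): 5+14=19 → T
G(6): 6+14=20 → U
E(4): 4+14=18 → S
O(14): 14+14=28≡2 → C
Q(16): 16+14=30≡4 → E
U(20): 20+14=34≡8 → I
G(6): 6+14=20 → U
G(6): 6+14=20 → U
J(9): 9+14=23 → X
U(20): 20+14=34≡8 → I
T(19): 19+14=33≡7 → H
V(21): 21+14=35≡9 → J

TUSCEIUUXIHJ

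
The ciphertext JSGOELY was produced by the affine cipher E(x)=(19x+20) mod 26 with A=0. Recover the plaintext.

JECMGFS

The inverse of 19 mod 26 is 11, since 19·11=209≡1. Apply D(y)=11·(y−20) mod 26:
J(9): 11·(9−20)=-121≡9 → J
S(18): 11·(18−20)=-22≡4 → E
G(6): 11·(6−20)=-154≡2 → C
O(14): 11·(14−20)=-66≡12 → M
E(4): 11·(4−20)=-176≡6 → G
L(11): 11·(11−20)=-99≡5 → F
Y(24): 11·(24−20)=44≡18 → S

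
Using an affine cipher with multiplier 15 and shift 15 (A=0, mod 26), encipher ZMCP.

ANTG

Z(25): 15·25+15=390≡0 → A
M(12): 15·12+15=195≡13 → N
C(2): 15·2+15=45≡19 → T
P(15): 15·15+15=240≡6 → G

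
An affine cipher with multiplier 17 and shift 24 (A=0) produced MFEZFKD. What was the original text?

KFIXFQL

The inverse of 17 mod 26 is 23, since 17·23=391≡1. Apply D(y)=23·(y−24) mod 26:
M(12): 23·(12−24)=-276≡10 → K
F(5): 23·(5−24)=-437≡5 → F
E(4): 23·(4−24)=-460≡8 → I
Z(25): 23·(25−24)=23 → X
F(5): 23·(5−24)=-437≡5 → F
K(10): 23·(10−24)=-322≡16 → Q
D(3): 23·(3−24)=-483≡11 → L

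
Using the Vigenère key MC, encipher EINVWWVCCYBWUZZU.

QKZXIYHEOANYGBLW

Repeat the key across the message: MCMCMCMCMCMCMCMC
E(4)+M(12): 16 → Q
I(8)+C(2): 10 → K
N(13)+M(12): 25 → Z
V(21)+C(2): 23 → X
W(22)+M(12): 34≡8 → I
W(22)+C(2): 24 → Y
V(21)+M(12): 33≡7 → H
C(2)+C(2): 4 → E
C(2)+M(12): 14 → O
Y(24)+C(2): 26≡0 → A
B(1)+M(12): 13 → N
W(22)+C(2): 24 → Y
U(20)+M(12): 32≡6 → G
Z(25)+C(2): 27≡1 → B
Z(25)+M(12): 37≡11 → L
U(20)+C(2): 22 → W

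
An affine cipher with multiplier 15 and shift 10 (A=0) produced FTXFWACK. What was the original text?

The inverse of 15 mod 26 is 7, since 15·7=105≡1. Apply D(y)=7·(y−10) mod 26:
F(5): 7·(5−10)=-35≡17 → R
T(19): 7·(19−10)=63≡11 → L
X(23): 7·(23−10)=91≡13 → N
F(5): 7·(5−10)=-35≡17 → R
W(22): 7·(22−10)=84≡6 → G
A(0): 7·(0−10)=-70≡8 → I
C(2): 7·(2−10)=-56≡22 → W
K(10): 7·(10−10)=0 → A

RLNRGIWA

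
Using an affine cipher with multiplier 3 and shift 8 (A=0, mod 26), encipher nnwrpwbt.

n(13): 3·13+8=47≡21 → v
n(13): 3·13+8=47≡21 → v
w(22): 3·22+8=74≡22 → w
r(17): 3·17+8=59≡7 → h
p(15): 3·15+8=53≡1 → b
w(22): 3·22+8=74≡22 → w
b(1): 3·1+8=11 → l
t(19): 3·19+8=65≡13 → n

vvwhbwln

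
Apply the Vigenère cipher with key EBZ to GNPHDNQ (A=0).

KOOLEMU

Repeat the key across the message: EBZEBZE
G(6)+E(4): 10 → K
N(13)+B(1): 14 → O
P(15)+Z(25): 40≡14 → O
H(7)+E(4): 11 → L
D(3)+B(1): 4 → E
N(13)+Z(25): 38≡12 → M
Q(16)+E(4): 20 → U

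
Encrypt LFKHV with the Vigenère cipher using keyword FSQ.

QXAMN

Repeat the key across the message: FSQFS
L(11)+F(5): 16 → Q
F(5)+S(18): 23 → X
K(10)+Q(16): 26≡0 → A
H(7)+F(5): 12 → M
V(21)+S(18): 39≡13 → N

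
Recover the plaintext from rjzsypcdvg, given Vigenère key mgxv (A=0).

fdcxmjfija

Repeat the key across the ciphertext: mgxvmgxvmg
r(17)−m(12): 5 → f
j(9)−g(6): 3 → d
z(25)−x(23): 2 → c
s(18)−v(21): -3≡23 → x
y(24)−m(12): 12 → m
p(15)−g(6): 9 → j
c(2)−x(23): -21≡5 → f
d(3)−v(21): -18≡8 → i
v(21)−m(12): 9 → j
g(6)−g(6): 0 → a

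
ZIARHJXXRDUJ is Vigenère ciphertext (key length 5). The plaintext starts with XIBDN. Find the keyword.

CAZOU

Subtract each crib letter from the matching ciphertext letter (mod 26):
Z(25)−X(23)=2 → C
I(8)−I(8)=0 → A
A(0)−B(1)=-1≡25 → Z
R(17)−D(3)=14 → O
H(7)−N(13)=-6≡20 → U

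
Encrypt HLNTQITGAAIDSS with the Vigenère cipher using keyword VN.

Repeat the key across the message: VNVNVNVNVNVNVN
H(7)+V(21): 28≡2 → C
L(11)+N(13): 24 → Y
N(13)+V(21): 34≡8 → I
T(19)+N(13): 32≡6 → G
Q(16)+V(21): 37≡11 → L
I(8)+N(13): 21 → V
T(19)+V(21): 40≡14 → O
G(6)+N(13): 19 → T
A(0)+V(21): 21 → V
A(0)+N(13): 13 → N
I(8)+V(21): 29≡3 → D
D(3)+N(13): 16 → Q
S(18)+V(21): 39≡13 → N
S(18)+N(13): 31≡5 → F

CYIGLVOTVNDQNF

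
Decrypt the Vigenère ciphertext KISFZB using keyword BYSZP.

Repeat the key across the ciphertext: BYSZPB
K(10)−B(1): 9 → J
I(8)−Y(24): -16≡10 → K
S(18)−S(18): 0 → A
F(5)−Z(25): -20≡6 → G
Z(25)−P(15): 10 → K
B(1)−B(1): 0 → A

JKAGKA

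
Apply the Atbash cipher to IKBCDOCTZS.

I(8) → R(17)
K(10) → P(15)
B(1) → Y(24)
C(2) → X(23)
D(3) → W(22)
O(14) → L(11)
C(2) → X(23)
T(19) → G(6)
Z(25) → A(0)
S(18) → H(7)

RPYXWLXGAH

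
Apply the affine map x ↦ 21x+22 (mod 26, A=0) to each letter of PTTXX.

P(15): 21·15+22=337≡25 → Z
T(19): 21·19+22=421≡5 → F
T(19): 21·19+22=421≡5 → F
X(23): 21·23+22=505≡11 → L
X(23): 21·23+22=505≡11 → L

ZFFLL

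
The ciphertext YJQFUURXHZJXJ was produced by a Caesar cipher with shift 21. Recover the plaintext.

DOVKZZWCMEOCO

Y(24): 24−21=3 → D
J(9): 9−21=-12≡14 → O
Q(16): 16−21=-5≡21 → V
F(5): 5−21=-16≡10 → K
U(20): 20−21=-1≡25 → Z
U(20): 20−21=-1≡25 → Z
R(17): 17−21=-4≡22 → W
X(23): 23−21=2 → C
H(7): 7−21=-14≡12 → M
Z(25): 25−21=4 → E
J(9): 9−21=-12≡14 → O
X(23): 23−21=2 → C
J(9): 9−21=-12≡14 → O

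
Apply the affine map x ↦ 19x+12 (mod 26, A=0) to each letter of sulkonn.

qcnuszz

s(18): 19·18+12=354≡16 → q
u(20): 19·20+12=392≡2 → c
l(11): 19·11+12=221≡13 → n
k(10): 19·10+12=202≡20 → u
o(14): 19·14+12=278≡18 → s
n(13): 19·13+12=259≡25 → z
n(13): 19·13+12=259≡25 → z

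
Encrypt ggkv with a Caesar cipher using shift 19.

zzdo

g(6): 6+19=25 → z
g(6): 6+19=25 → z
k(10): 10+19=29≡3 → d
v(21): 21+19=40≡14 → o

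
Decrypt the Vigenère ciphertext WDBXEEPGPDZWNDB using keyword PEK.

Repeat the key across the ciphertext: PEKPEKPEKPEKPEK
W(22)−P(15): 7 → H
D(3)−E(4): -1≡25 → Z
B(1)−K(10): -9≡17 → R
X(23)−P(15): 8 → I
E(4)−E(4): 0 → A
E(4)−K(10): -6≡20 → U
P(15)−P(15): 0 → A
G(6)−E(4): 2 → C
P(15)−K(10): 5 → F
D(3)−P(15): -12≡14 → O
Z(25)−E(4): 21 → V
W(22)−K(10): 12 → M
N(13)−P(15): -2≡24 → Y
D(3)−E(4): -1≡25 → Z
B(1)−K(10): -9≡17 → R

HZRIAUACFOVMYZR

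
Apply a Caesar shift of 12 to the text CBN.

ONZ

C(2): 2+12=14 → O
B(1): 1+12=13 → N
N(13): 13+12=25 → Z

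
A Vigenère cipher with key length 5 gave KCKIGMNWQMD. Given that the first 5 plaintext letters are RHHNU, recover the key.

Subtract each crib letter from the matching ciphertext letter (mod 26):
K(10)−R(17)=-7≡19 → T
C(2)−H(7)=-5≡21 → V
K(10)−H(7)=3 → D
I(8)−N(13)=-5≡21 → V
G(6)−U(20)=-14≡12 → M

TVDVM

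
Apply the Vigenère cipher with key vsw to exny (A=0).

zpjt

Repeat the key across the message: vswv
e(4)+v(21): 25 → z
x(23)+s(18): 41≡15 → p
n(13)+w(22): 35≡9 → j
y(24)+v(21): 45≡19 → t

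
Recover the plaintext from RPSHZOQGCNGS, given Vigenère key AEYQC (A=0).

RLURXOMIMLGO

Repeat the key across the ciphertext: AEYQCAEYQCAE
R(17)−A(0): 17 → R
P(15)−E(4): 11 → L
S(18)−Y(24): -6≡20 → U
H(7)−Q(16): -9≡17 → R
Z(25)−C(2): 23 → X
O(14)−A(0): 14 → O
Q(16)−E(4): 12 → M
G(6)−Y(24): -18≡8 → I
C(2)−Q(16): -14≡12 → M
N(13)−C(2): 11 → L
G(6)−A(0): 6 → G
S(18)−E(4): 14 → O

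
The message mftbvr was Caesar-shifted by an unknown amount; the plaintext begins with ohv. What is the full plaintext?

From the crib: m(12)−o(14)=-2≡24, so the shift is 24.
Subtract 24 from each ciphertext letter:
m(12): 12−24=-12≡14 → o
f(5): 5−24=-19≡7 → h
t(19): 19−24=-5≡21 → v
b(1): 1−24=-23≡3 → d
v(21): 21−24=-3≡23 → x
r(17): 17−24=-7≡19 → t

ohvdxt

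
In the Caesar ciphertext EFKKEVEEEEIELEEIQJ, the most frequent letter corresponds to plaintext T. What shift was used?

The most frequent ciphertext letter is E (appears 9 times).
E is position 4; T is position 19.
Shift = -15≡11.

11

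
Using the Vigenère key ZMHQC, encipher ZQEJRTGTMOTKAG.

YCLZTSSACQSWHW

Repeat the key across the message: ZMHQCZMHQCZMHQ
Z(25)+Z(25): 50≡24 → Y
Q(16)+M(12): 28≡2 → C
E(4)+H(7): 11 → L
J(9)+Q(16): 25 → Z
R(17)+C(2): 19 → T
T(19)+Z(25): 44≡18 → S
G(6)+M(12): 18 → S
T(19)+H(7): 26≡0 → A
M(12)+Q(16): 28≡2 → C
O(14)+C(2): 16 → Q
T(19)+Z(25): 44≡18 → S
K(10)+M(12): 22 → W
A(0)+H(7): 7 → H
G(6)+Q(16): 22 → W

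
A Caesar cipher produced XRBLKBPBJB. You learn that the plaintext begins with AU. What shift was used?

From the crib: X(23)−A(0)=23, so the shift is 23.

23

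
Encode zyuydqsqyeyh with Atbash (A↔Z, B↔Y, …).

z(25) → a(0)
y(24) → b(1)
u(20) → f(5)
y(24) → b(1)
d(3) → w(22)
q(16) → j(9)
s(18) → h(7)
q(16) → j(9)
y(24) → b(1)
e(4) → v(21)
y(24) → b(1)
h(7) → s(18)

abfbwjhjbvbs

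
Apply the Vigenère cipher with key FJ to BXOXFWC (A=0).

GGTGKFH

Repeat the key across the message: FJFJFJF
B(1)+F(5): 6 → G
X(23)+J(9): 32≡6 → G
O(14)+F(5): 19 → T
X(23)+J(9): 32≡6 → G
F(5)+F(5): 10 → K
W(22)+J(9): 31≡5 → F
C(2)+F(5): 7 → H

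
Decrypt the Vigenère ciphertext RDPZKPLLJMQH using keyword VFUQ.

WYVJPKRVOHWR

Repeat the key across the ciphertext: VFUQVFUQVFUQ
R(17)−V(21): -4≡22 → W
D(3)−F(5): -2≡24 → Y
P(15)−U(20): -5≡21 → V
Z(25)−Q(16): 9 → J
K(10)−V(21): -11≡15 → P
P(15)−F(5): 10 → K
L(11)−U(20): -9≡17 → R
L(11)−Q(16): -5≡21 → V
J(9)−V(21): -12≡14 → O
M(12)−F(5): 7 → H
Q(16)−U(20): -4≡22 → W
H(7)−Q(16): -9≡17 → R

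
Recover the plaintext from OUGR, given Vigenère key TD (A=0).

VRNO

Repeat the key across the ciphertext: TDTD
O(14)−T(19): -5≡21 → V
U(20)−D(3): 17 → R
G(6)−T(19): -13≡13 → N
R(17)−D(3): 14 → O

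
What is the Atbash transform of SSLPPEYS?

S(18) → H(7)
S(18) → H(7)
L(11) → O(14)
P(15) → K(10)
P(15) → K(10)
E(4) → V(21)
Y(24) → B(1)
S(18) → H(7)

HHOKKVBH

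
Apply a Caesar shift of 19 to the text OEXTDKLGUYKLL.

HXQMWDEZNRDEE

O(14): 14+19=33≡7 → H
E(4): 4+19=23 → X
X(23): 23+19=42≡16 → Q
T(19): 19+19=38≡12 → M
D(3): 3+19=22 → W
K(10): 10+19=29≡3 → D
L(11): 11+19=30≡4 → E
G(6): 6+19=25 → Z
U(20): 20+19=39≡13 → N
Y(24): 24+19=43≡17 → R
K(10): 10+19=29≡3 → D
L(11): 11+19=30≡4 → E
L(11): 11+19=30≡4 → E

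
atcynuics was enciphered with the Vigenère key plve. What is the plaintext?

Repeat the key across the ciphertext: plveplvep
a(0)−p(15): -15≡11 → l
t(19)−l(11): 8 → i
c(2)−v(21): -19≡7 → h
y(24)−e(4): 20 → u
n(13)−p(15): -2≡24 → y
u(20)−l(11): 9 → j
i(8)−v(21): -13≡13 → n
c(2)−e(4): -2≡24 → y
s(18)−p(15): 3 → d

lihuyjnyd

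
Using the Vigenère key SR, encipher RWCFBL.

Repeat the key across the message: SRSRSR
R(17)+S(18): 35≡9 → J
W(22)+R(17): 39≡13 → N
C(2)+S(18): 20 → U
F(5)+R(17): 22 → W
B(1)+S(18): 19 → T
L(11)+R(17): 28≡2 → C

JNUWTC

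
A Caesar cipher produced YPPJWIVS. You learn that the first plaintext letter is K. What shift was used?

From the crib: Y(24)−K(10)=14, so the shift is 14.

14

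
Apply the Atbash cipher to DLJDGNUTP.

D(3) → W(22)
L(11) → O(14)
J(9) → Q(16)
D(3) → W(22)
G(6) → T(19)
N(13) → M(12)
U(20) → F(5)
T(19) → G(6)
P(15) → K(10)

WOQWTMFGK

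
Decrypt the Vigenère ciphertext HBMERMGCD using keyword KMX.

Repeat the key across the ciphertext: KMXKMXKMX
H(7)−K(10): -3≡23 → X
B(1)−M(12): -11≡15 → P
M(12)−X(23): -11≡15 → P
E(4)−K(10): -6≡20 → U
R(17)−M(12): 5 → F
M(12)−X(23): -11≡15 → P
G(6)−K(10): -4≡22 → W
C(2)−M(12): -10≡16 → Q
D(3)−X(23): -20≡6 → G

XPPUFPWQG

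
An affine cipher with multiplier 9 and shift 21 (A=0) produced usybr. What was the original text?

xrjso

The inverse of 9 mod 26 is 3, since 9·3=27≡1. Apply D(y)=3·(y−21) mod 26:
u(20): 3·(20−21)=-3≡23 → x
s(18): 3·(18−21)=-9≡17 → r
y(24): 3·(24−21)=9 → j
b(1): 3·(1−21)=-60≡18 → s
r(17): 3·(17−21)=-12≡14 → o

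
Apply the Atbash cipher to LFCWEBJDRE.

OUXDVYQWIV

L(11) → O(14)
F(5) → U(20)
C(2) → X(23)
W(22) → D(3)
E(4) → V(21)
B(1) → Y(24)
J(9) → Q(16)
D(3) → W(22)
R(17) → I(8)
E(4) → V(21)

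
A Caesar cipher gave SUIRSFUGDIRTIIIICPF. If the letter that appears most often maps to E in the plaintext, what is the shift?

4

The most frequent ciphertext letter is I (appears 6 times).
I is position 8; E is position 4.
Shift = 4.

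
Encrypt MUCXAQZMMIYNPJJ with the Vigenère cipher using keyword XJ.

JDZGXZWVJRVWMSG

Repeat the key across the message: XJXJXJXJXJXJXJX
M(12)+X(23): 35≡9 → J
U(20)+J(9): 29≡3 → D
C(2)+X(23): 25 → Z
X(23)+J(9): 32≡6 → G
A(0)+X(23): 23 → X
Q(16)+J(9): 25 → Z
Z(25)+X(23): 48≡22 → W
M(12)+J(9): 21 → V
M(12)+X(23): 35≡9 → J
I(8)+J(9): 17 → R
Y(24)+X(23): 47≡21 → V
N(13)+J(9): 22 → W
P(15)+X(23): 38≡12 → M
J(9)+J(9): 18 → S
J(9)+X(23): 32≡6 → G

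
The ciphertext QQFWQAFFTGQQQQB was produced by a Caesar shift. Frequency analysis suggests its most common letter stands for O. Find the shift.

2

The most frequent ciphertext letter is Q (appears 7 times).
Q is position 16; O is position 14.
Shift = 2.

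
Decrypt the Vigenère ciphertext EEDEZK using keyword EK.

AUZUVA

Repeat the key across the ciphertext: EKEKEK
E(4)−E(4): 0 → A
E(4)−K(10): -6≡20 → U
D(3)−E(4): -1≡25 → Z
E(4)−K(10): -6≡20 → U
Z(25)−E(4): 21 → V
K(10)−K(10): 0 → A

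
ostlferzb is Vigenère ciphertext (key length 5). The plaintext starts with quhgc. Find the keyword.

Subtract each crib letter from the matching ciphertext letter (mod 26):
o(14)−q(16)=-2≡24 → y
s(18)−u(20)=-2≡24 → y
t(19)−h(7)=12 → m
l(11)−g(6)=5 → f
f(5)−c(2)=3 → d

yymfd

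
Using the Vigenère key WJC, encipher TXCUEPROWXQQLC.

Repeat the key across the message: WJCWJCWJCWJCWJ
T(19)+W(22): 41≡15 → P
X(23)+J(9): 32≡6 → G
C(2)+C(2): 4 → E
U(20)+W(22): 42≡16 → Q
E(4)+J(9): 13 → N
P(15)+C(2): 17 → R
R(17)+W(22): 39≡13 → N
O(14)+J(9): 23 → X
W(22)+C(2): 24 → Y
X(23)+W(22): 45≡19 → T
Q(16)+J(9): 25 → Z
Q(16)+C(2): 18 → S
L(11)+W(22): 33≡7 → H
C(2)+J(9): 11 → L

PGEQNRNXYTZSHL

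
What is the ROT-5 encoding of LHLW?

L(11): 11+5=16 → Q
H(7): 7+5=12 → M
L(11): 11+5=16 → Q
W(22): 22+5=27≡1 → B

QMQB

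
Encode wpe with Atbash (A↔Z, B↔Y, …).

w(22) → d(3)
p(15) → k(10)
e(4) → v(21)

dkv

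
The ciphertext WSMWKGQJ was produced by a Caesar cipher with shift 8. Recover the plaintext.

OKEOCYIB

W(22): 22−8=14 → O
S(18): 18−8=10 → K
M(12): 12−8=4 → E
W(22): 22−8=14 → O
K(10): 10−8=2 → C
G(6): 6−8=-2≡24 → Y
Q(16): 16−8=8 → I
J(9): 9−8=1 → B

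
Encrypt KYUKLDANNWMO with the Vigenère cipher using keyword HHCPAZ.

RFWZLCHUPLMN

Repeat the key across the message: HHCPAZHHCPAZ
K(10)+H(7): 17 → R
Y(24)+H(7): 31≡5 → F
U(20)+C(2): 22 → W
K(10)+P(15): 25 → Z
L(11)+A(0): 11 → L
D(3)+Z(25): 28≡2 → C
A(0)+H(7): 7 → H
N(13)+H(7): 20 → U
N(13)+C(2): 15 → P
W(22)+P(15): 37≡11 → L
M(12)+A(0): 12 → M
O(14)+Z(25): 39≡13 → N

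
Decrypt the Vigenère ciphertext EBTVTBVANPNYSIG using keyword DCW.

Repeat the key across the ciphertext: DCWDCWDCWDCWDCW
E(4)−D(3): 1 → B
B(1)−C(2): -1≡25 → Z
T(19)−W(22): -3≡23 → X
V(21)−D(3): 18 → S
T(19)−C(2): 17 → R
B(1)−W(22): -21≡5 → F
V(21)−D(3): 18 → S
A(0)−C(2): -2≡24 → Y
N(13)−W(22): -9≡17 → R
P(15)−D(3): 12 → M
N(13)−C(2): 11 → L
Y(24)−W(22): 2 → C
S(18)−D(3): 15 → P
I(8)−C(2): 6 → G
G(6)−W(22): -16≡10 → K

BZXSRFSYRMLCPGK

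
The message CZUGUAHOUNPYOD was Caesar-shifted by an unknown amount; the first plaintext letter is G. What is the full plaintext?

GDYKYELSYRTCSH

From the crib: C(2)−G(6)=-4≡22, so the shift is 22.
Subtract 22 from each ciphertext letter:
C(2): 2−22=-20≡6 → G
Z(25): 25−22=3 → D
U(20): 20−22=-2≡24 → Y
G(6): 6−22=-16≡10 → K
U(20): 20−22=-2≡24 → Y
A(0): 0−22=-22≡4 → E
H(7): 7−22=-15≡11 → L
O(14): 14−22=-8≡18 → S
U(20): 20−22=-2≡24 → Y
N(13): 13−22=-9≡17 → R
P(15): 15−22=-7≡19 → T
Y(24): 24−22=2 → C
O(14): 14−22=-8≡18 → S
D(3): 3−22=-19≡7 → H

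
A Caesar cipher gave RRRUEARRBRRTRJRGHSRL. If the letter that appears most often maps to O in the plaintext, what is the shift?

3

The most frequent ciphertext letter is R (appears 10 times).
R is position 17; O is position 14.
Shift = 3.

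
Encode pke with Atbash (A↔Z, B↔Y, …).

kpv

p(15) → k(10)
k(10) → p(15)
e(4) → v(21)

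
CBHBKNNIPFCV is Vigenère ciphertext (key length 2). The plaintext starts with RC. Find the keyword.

Subtract each crib letter from the matching ciphertext letter (mod 26):
C(2)−R(17)=-15≡11 → L
B(1)−C(2)=-1≡25 → Z

LZ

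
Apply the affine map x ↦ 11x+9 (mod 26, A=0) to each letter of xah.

x(23): 11·23+9=262≡2 → c
a(0): 11·0+9=9 → j
h(7): 11·7+9=86≡8 → i

cji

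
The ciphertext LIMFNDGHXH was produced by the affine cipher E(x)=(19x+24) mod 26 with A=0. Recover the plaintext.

The inverse of 19 mod 26 is 11, since 19·11=209≡1. Apply D(y)=11·(y−24) mod 26:
L(11): 11·(11−24)=-143≡13 → N
I(8): 11·(8−24)=-176≡6 → G
M(12): 11·(12−24)=-132≡24 → Y
F(5): 11·(5−24)=-209≡25 → Z
N(13): 11·(13−24)=-121≡9 → J
D(3): 11·(3−24)=-231≡3 → D
G(6): 11·(6−24)=-198≡10 → K
H(7): 11·(7−24)=-187≡21 → V
X(23): 11·(23−24)=-11≡15 → P
H(7): 11·(7−24)=-187≡21 → V

NGYZJDKVPV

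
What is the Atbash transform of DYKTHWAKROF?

WBPGSDZPILU

D(3) → W(22)
Y(24) → B(1)
K(10) → P(15)
T(19) → G(6)
H(7) → S(18)
W(22) → D(3)
A(0) → Z(25)
K(10) → P(15)
R(17) → I(8)
O(14) → L(11)
F(5) → U(20)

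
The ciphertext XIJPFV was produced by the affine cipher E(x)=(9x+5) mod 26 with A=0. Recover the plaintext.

The inverse of 9 mod 26 is 3, since 9·3=27≡1. Apply D(y)=3·(y−5) mod 26:
X(23): 3·(23−5)=54≡2 → C
I(8): 3·(8−5)=9 → J
J(9): 3·(9−5)=12 → M
P(15): 3·(15−5)=30≡4 → E
F(5): 3·(5−5)=0 → A
V(21): 3·(21−5)=48≡22 → W

CJMEAW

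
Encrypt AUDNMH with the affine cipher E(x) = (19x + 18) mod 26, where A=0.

SIXFMV

A(0): 19·0+18=18 → S
U(20): 19·20+18=398≡8 → I
D(3): 19·3+18=75≡23 → X
N(13): 19·13+18=265≡5 → F
M(12): 19·12+18=246≡12 → M
H(7): 19·7+18=151≡21 → V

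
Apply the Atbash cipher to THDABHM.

GSWZYSN

T(19) → G(6)
H(7) → S(18)
D(3) → W(22)
A(0) → Z(25)
B(1) → Y(24)
H(7) → S(18)
M(12) → N(13)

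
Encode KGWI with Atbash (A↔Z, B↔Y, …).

PTDR

K(10) → P(15)
G(6) → T(19)
W(22) → D(3)
I(8) → R(17)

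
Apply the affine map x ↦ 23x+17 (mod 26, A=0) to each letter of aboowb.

robbdo

a(0): 23·0+17=17 → r
b(1): 23·1+17=40≡14 → o
o(14): 23·14+17=339≡1 → b
o(14): 23·14+17=339≡1 → b
w(22): 23·22+17=523≡3 → d
b(1): 23·1+17=40≡14 → o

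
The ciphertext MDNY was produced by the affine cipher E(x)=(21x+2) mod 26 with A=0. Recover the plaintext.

YFDG

The inverse of 21 mod 26 is 5, since 21·5=105≡1. Apply D(y)=5·(y−2) mod 26:
M(12): 5·(12−2)=50≡24 → Y
D(3): 5·(3−2)=5 → F
N(13): 5·(13−2)=55≡3 → D
Y(24): 5·(24−2)=110≡6 → G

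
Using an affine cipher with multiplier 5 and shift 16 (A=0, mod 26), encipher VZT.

RLH

V(21): 5·21+16=121≡17 → R
Z(25): 5·25+16=141≡11 → L
T(19): 5·19+16=111≡7 → H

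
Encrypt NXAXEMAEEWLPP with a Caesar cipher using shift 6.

TDGDKSGKKCRVV

N(13): 13+6=19 → T
X(23): 23+6=29≡3 → D
A(0): 0+6=6 → G
X(23): 23+6=29≡3 → D
E(4): 4+6=10 → K
M(12): 12+6=18 → S
A(0): 0+6=6 → G
E(4): 4+6=10 → K
E(4): 4+6=10 → K
W(22): 22+6=28≡2 → C
L(11): 11+6=17 → R
P(15): 15+6=21 → V
P(15): 15+6=21 → V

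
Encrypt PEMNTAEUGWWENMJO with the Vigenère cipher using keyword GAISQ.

VEUFJGECYMCEVEZU

Repeat the key across the message: GAISQGAISQGAISQG
P(15)+G(6): 21 → V
E(4)+A(0): 4 → E
M(12)+I(8): 20 → U
N(13)+S(18): 31≡5 → F
T(19)+Q(16): 35≡9 → J
A(0)+G(6): 6 → G
E(4)+A(0): 4 → E
U(20)+I(8): 28≡2 → C
G(6)+S(18): 24 → Y
W(22)+Q(16): 38≡12 → M
W(22)+G(6): 28≡2 → C
E(4)+A(0): 4 → E
N(13)+I(8): 21 → V
M(12)+S(18): 30≡4 → E
J(9)+Q(16): 25 → Z
O(14)+G(6): 20 → U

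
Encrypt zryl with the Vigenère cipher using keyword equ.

dhsp

Repeat the key across the message: eque
z(25)+e(4): 29≡3 → d
r(17)+q(16): 33≡7 → h
y(24)+u(20): 44≡18 → s
l(11)+e(4): 15 → p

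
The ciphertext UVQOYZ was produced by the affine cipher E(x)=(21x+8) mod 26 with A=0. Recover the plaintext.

INOECH

The inverse of 21 mod 26 is 5, since 21·5=105≡1. Apply D(y)=5·(y−8) mod 26:
U(20): 5·(20−8)=60≡8 → I
V(21): 5·(21−8)=65≡13 → N
Q(16): 5·(16−8)=40≡14 → O
O(14): 5·(14−8)=30≡4 → E
Y(24): 5·(24−8)=80≡2 → C
Z(25): 5·(25−8)=85≡7 → H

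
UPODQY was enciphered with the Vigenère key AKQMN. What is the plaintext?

Repeat the key across the ciphertext: AKQMNA
U(20)−A(0): 20 → U
P(15)−K(10): 5 → F
O(14)−Q(16): -2≡24 → Y
D(3)−M(12): -9≡17 → R
Q(16)−N(13): 3 → D
Y(24)−A(0): 24 → Y

UFYRDY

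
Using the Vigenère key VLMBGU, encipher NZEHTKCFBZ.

Repeat the key across the message: VLMBGUVLMB
N(13)+V(21): 34≡8 → I
Z(25)+L(11): 36≡10 → K
E(4)+M(12): 16 → Q
H(7)+B(1): 8 → I
T(19)+G(6): 25 → Z
K(10)+U(20): 30≡4 → E
C(2)+V(21): 23 → X
F(5)+L(11): 16 → Q
B(1)+M(12): 13 → N
Z(25)+B(1): 26≡0 → A

IKQIZEXQNA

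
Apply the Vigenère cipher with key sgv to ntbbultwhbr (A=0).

fzwtaglcctx

Repeat the key across the message: sgvsgvsgvsg
n(13)+s(18): 31≡5 → f
t(19)+g(6): 25 → z
b(1)+v(21): 22 → w
b(1)+s(18): 19 → t
u(20)+g(6): 26≡0 → a
l(11)+v(21): 32≡6 → g
t(19)+s(18): 37≡11 → l
w(22)+g(6): 28≡2 → c
h(7)+v(21): 28≡2 → c
b(1)+s(18): 19 → t
r(17)+g(6): 23 → x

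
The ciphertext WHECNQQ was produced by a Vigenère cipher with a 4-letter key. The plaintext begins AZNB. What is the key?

Subtract each crib letter from the matching ciphertext letter (mod 26):
W(22)−A(0)=22 → W
H(7)−Z(25)=-18≡8 → I
E(4)−N(13)=-9≡17 → R
C(2)−B(1)=1 → B

WIRB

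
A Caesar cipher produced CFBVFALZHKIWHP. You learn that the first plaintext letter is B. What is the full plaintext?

BEAUEZKYGJHVGO

From the crib: C(2)−B(1)=1, so the shift is 1.
Subtract 1 from each ciphertext letter:
C(2): 2−1=1 → B
F(5): 5−1=4 → E
B(1): 1−1=0 → A
V(21): 21−1=20 → U
F(5): 5−1=4 → E
A(0): 0−1=-1≡25 → Z
L(11): 11−1=10 → K
Z(25): 25−1=24 → Y
H(7): 7−1=6 → G
K(10): 10−1=9 → J
I(8): 8−1=7 → H
W(22): 22−1=21 → V
H(7): 7−1=6 → G
P(15): 15−1=14 → O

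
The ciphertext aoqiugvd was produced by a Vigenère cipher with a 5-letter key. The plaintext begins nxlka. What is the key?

Subtract each crib letter from the matching ciphertext letter (mod 26):
a(0)−n(13)=-13≡13 → n
o(14)−x(23)=-9≡17 → r
q(16)−l(11)=5 → f
i(8)−k(10)=-2≡24 → y
u(20)−a(0)=20 → u

nrfyu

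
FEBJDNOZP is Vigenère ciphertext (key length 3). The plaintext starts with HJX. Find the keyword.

Subtract each crib letter from the matching ciphertext letter (mod 26):
F(5)−H(7)=-2≡24 → Y
E(4)−J(9)=-5≡21 → V
B(1)−X(23)=-22≡4 → E

YVE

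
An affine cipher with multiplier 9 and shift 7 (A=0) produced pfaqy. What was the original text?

The inverse of 9 mod 26 is 3, since 9·3=27≡1. Apply D(y)=3·(y−7) mod 26:
p(15): 3·(15−7)=24 → y
f(5): 3·(5−7)=-6≡20 → u
a(0): 3·(0−7)=-21≡5 → f
q(16): 3·(16−7)=27≡1 → b
y(24): 3·(24−7)=51≡25 → z

yufbz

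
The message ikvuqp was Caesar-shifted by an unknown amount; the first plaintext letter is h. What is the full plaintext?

hjutpo

From the crib: i(8)−h(7)=1, so the shift is 1.
Subtract 1 from each ciphertext letter:
i(8): 8−1=7 → h
k(10): 10−1=9 → j
v(21): 21−1=20 → u
u(20): 20−1=19 → t
q(16): 16−1=15 → p
p(15): 15−1=14 → o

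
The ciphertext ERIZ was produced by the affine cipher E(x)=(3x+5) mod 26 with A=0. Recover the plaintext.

The inverse of 3 mod 26 is 9, since 3·9=27≡1. Apply D(y)=9·(y−5) mod 26:
E(4): 9·(4−5)=-9≡17 → R
R(17): 9·(17−5)=108≡4 → E
I(8): 9·(8−5)=27≡1 → B
Z(25): 9·(25−5)=180≡24 → Y

REBY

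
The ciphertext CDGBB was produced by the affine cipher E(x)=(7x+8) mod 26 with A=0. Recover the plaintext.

The inverse of 7 mod 26 is 15, since 7·15=105≡1. Apply D(y)=15·(y−8) mod 26:
C(2): 15·(2−8)=-90≡14 → O
D(3): 15·(3−8)=-75≡3 → D
G(6): 15·(6−8)=-30≡22 → W
B(1): 15·(1−8)=-105≡25 → Z
B(1): 15·(1−8)=-105≡25 → Z

ODWZZ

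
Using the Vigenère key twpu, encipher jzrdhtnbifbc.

cvgxapcvbbqw

Repeat the key across the message: twputwputwpu
j(9)+t(19): 28≡2 → c
z(25)+w(22): 47≡21 → v
r(17)+p(15): 32≡6 → g
d(3)+u(20): 23 → x
h(7)+t(19): 26≡0 → a
t(19)+w(22): 41≡15 → p
n(13)+p(15): 28≡2 → c
b(1)+u(20): 21 → v
i(8)+t(19): 27≡1 → b
f(5)+w(22): 27≡1 → b
b(1)+p(15): 16 → q
c(2)+u(20): 22 → w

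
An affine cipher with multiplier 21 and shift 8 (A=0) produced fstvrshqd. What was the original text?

lydntyvob

The inverse of 21 mod 26 is 5, since 21·5=105≡1. Apply D(y)=5·(y−8) mod 26:
f(5): 5·(5−8)=-15≡11 → l
s(18): 5·(18−8)=50≡24 → y
t(19): 5·(19−8)=55≡3 → d
v(21): 5·(21−8)=65≡13 → n
r(17): 5·(17−8)=45≡19 → t
s(18): 5·(18−8)=50≡24 → y
h(7): 5·(7−8)=-5≡21 → v
q(16): 5·(16−8)=40≡14 → o
d(3): 5·(3−8)=-25≡1 → b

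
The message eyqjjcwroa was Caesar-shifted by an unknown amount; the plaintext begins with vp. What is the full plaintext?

From the crib: e(4)−v(21)=-17≡9, so the shift is 9.
Subtract 9 from each ciphertext letter:
e(4): 4−9=-5≡21 → v
y(24): 24−9=15 → p
q(16): 16−9=7 → h
j(9): 9−9=0 → a
j(9): 9−9=0 → a
c(2): 2−9=-7≡19 → t
w(22): 22−9=13 → n
r(17): 17−9=8 → i
o(14): 14−9=5 → f
a(0): 0−9=-9≡17 → r

vphaatnifr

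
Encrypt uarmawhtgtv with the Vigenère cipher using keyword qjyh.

kjptqffawct

Repeat the key across the message: qjyhqjyhqjy
u(20)+q(16): 36≡10 → k
a(0)+j(9): 9 → j
r(17)+y(24): 41≡15 → p
m(12)+h(7): 19 → t
a(0)+q(16): 16 → q
w(22)+j(9): 31≡5 → f
h(7)+y(24): 31≡5 → f
t(19)+h(7): 26≡0 → a
g(6)+q(16): 22 → w
t(19)+j(9): 28≡2 → c
v(21)+y(24): 45≡19 → t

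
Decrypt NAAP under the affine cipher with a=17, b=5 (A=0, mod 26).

CPPW

The inverse of 17 mod 26 is 23, since 17·23=391≡1. Apply D(y)=23·(y−5) mod 26:
N(13): 23·(13−5)=184≡2 → C
A(0): 23·(0−5)=-115≡15 → P
A(0): 23·(0−5)=-115≡15 → P
P(15): 23·(15−5)=230≡22 → W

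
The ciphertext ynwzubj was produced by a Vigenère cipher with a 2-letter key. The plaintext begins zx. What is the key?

zq

Subtract each crib letter from the matching ciphertext letter (mod 26):
y(24)−z(25)=-1≡25 → z
n(13)−x(23)=-10≡16 → q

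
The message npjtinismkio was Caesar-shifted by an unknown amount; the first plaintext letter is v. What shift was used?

From the crib: n(13)−v(21)=-8≡18, so the shift is 18.

18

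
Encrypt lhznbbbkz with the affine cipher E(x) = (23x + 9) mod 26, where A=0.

comwgggfm

l(11): 23·11+9=262≡2 → c
h(7): 23·7+9=170≡14 → o
z(25): 23·25+9=584≡12 → m
n(13): 23·13+9=308≡22 → w
b(1): 23·1+9=32≡6 → g
b(1): 23·1+9=32≡6 → g
b(1): 23·1+9=32≡6 → g
k(10): 23·10+9=239≡5 → f
z(25): 23·25+9=584≡12 → m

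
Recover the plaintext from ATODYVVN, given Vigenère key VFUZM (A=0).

Repeat the key across the ciphertext: VFUZMVFU
A(0)−V(21): -21≡5 → F
T(19)−F(5): 14 → O
O(14)−U(20): -6≡20 → U
D(3)−Z(25): -22≡4 → E
Y(24)−M(12): 12 → M
V(21)−V(21): 0 → A
V(21)−F(5): 16 → Q
N(13)−U(20): -7≡19 → T

FOUEMAQT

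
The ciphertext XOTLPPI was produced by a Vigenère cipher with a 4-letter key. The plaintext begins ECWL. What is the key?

TMXA

Subtract each crib letter from the matching ciphertext letter (mod 26):
X(23)−E(4)=19 → T
O(14)−C(2)=12 → M
T(19)−W(22)=-3≡23 → X
L(11)−L(11)=0 → A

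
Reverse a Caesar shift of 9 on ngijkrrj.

exzabiia

n(13): 13−9=4 → e
g(6): 6−9=-3≡23 → x
i(8): 8−9=-1≡25 → z
j(9): 9−9=0 → a
k(10): 10−9=1 → b
r(17): 17−9=8 → i
r(17): 17−9=8 → i
j(9): 9−9=0 → a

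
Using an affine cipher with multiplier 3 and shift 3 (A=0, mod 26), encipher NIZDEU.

N(13): 3·13+3=42≡16 → Q
I(8): 3·8+3=27≡1 → B
Z(25): 3·25+3=78≡0 → A
D(3): 3·3+3=12 → M
E(4): 3·4+3=15 → P
U(20): 3·20+3=63≡11 → L

QBAMPL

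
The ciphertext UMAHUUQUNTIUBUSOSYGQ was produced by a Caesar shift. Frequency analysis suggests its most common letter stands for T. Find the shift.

1

The most frequent ciphertext letter is U (appears 6 times).
U is position 20; T is position 19.
Shift = 1.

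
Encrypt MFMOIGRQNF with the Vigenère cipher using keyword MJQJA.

Repeat the key across the message: MJQJAMJQJA
M(12)+M(12): 24 → Y
F(5)+J(9): 14 → O
M(12)+Q(16): 28≡2 → C
O(14)+J(9): 23 → X
I(8)+A(0): 8 → I
G(6)+M(12): 18 → S
R(17)+J(9): 26≡0 → A
Q(16)+Q(16): 32≡6 → G
N(13)+J(9): 22 → W
F(5)+A(0): 5 → F

YOCXISAGWF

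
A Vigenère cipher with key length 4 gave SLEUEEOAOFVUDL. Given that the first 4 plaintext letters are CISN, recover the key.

Subtract each crib letter from the matching ciphertext letter (mod 26):
S(18)−C(2)=16 → Q
L(11)−I(8)=3 → D
E(4)−S(18)=-14≡12 → M
U(20)−N(13)=7 → H

QDMH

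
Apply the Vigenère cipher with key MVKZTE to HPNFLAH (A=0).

Repeat the key across the message: MVKZTEM
H(7)+M(12): 19 → T
P(15)+V(21): 36≡10 → K
N(13)+K(10): 23 → X
F(5)+Z(25): 30≡4 → E
L(11)+T(19): 30≡4 → E
A(0)+E(4): 4 → E
H(7)+M(12): 19 → T

TKXEEET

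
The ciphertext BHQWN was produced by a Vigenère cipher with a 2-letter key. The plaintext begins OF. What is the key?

NC

Subtract each crib letter from the matching ciphertext letter (mod 26):
B(1)−O(14)=-13≡13 → N
H(7)−F(5)=2 → C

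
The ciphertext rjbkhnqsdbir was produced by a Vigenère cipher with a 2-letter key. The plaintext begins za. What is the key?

sj

Subtract each crib letter from the matching ciphertext letter (mod 26):
r(17)−z(25)=-8≡18 → s
j(9)−a(0)=9 → j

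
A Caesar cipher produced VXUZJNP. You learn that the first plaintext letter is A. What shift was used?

21

From the crib: V(21)−A(0)=21, so the shift is 21.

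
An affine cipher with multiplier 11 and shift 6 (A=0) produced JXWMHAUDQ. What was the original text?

FLSKTQGVI

The inverse of 11 mod 26 is 19, since 11·19=209≡1. Apply D(y)=19·(y−6) mod 26:
J(9): 19·(9−6)=57≡5 → F
X(23): 19·(23−6)=323≡11 → L
W(22): 19·(22−6)=304≡18 → S
M(12): 19·(12−6)=114≡10 → K
H(7): 19·(7−6)=19 → T
A(0): 19·(0−6)=-114≡16 → Q
U(20): 19·(20−6)=266≡6 → G
D(3): 19·(3−6)=-57≡21 → V
Q(16): 19·(16−6)=190≡8 → I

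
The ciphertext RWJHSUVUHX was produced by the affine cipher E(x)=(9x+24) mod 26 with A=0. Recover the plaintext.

FUHBIOROBX

The inverse of 9 mod 26 is 3, since 9·3=27≡1. Apply D(y)=3·(y−24) mod 26:
R(17): 3·(17−24)=-21≡5 → F
W(22): 3·(22−24)=-6≡20 → U
J(9): 3·(9−24)=-45≡7 → H
H(7): 3·(7−24)=-51≡1 → B
S(18): 3·(18−24)=-18≡8 → I
U(20): 3·(20−24)=-12≡14 → O
V(21): 3·(21−24)=-9≡17 → R
U(20): 3·(20−24)=-12≡14 → O
H(7): 3·(7−24)=-51≡1 → B
X(23): 3·(23−24)=-3≡23 → X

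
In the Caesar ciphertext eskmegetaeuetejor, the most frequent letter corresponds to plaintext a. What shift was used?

4

The most frequent ciphertext letter is e (appears 6 times).
e is position 4; a is position 0.
Shift = 4.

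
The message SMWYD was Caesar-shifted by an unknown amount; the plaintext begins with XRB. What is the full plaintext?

From the crib: S(18)−X(23)=-5≡21, so the shift is 21.
Subtract 21 from each ciphertext letter:
S(18): 18−21=-3≡23 → X
M(12): 12−21=-9≡17 → R
W(22): 22−21=1 → B
Y(24): 24−21=3 → D
D(3): 3−21=-18≡8 → I

XRBDI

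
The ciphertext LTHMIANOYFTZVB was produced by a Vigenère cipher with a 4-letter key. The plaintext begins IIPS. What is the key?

DLSU

Subtract each crib letter from the matching ciphertext letter (mod 26):
L(11)−I(8)=3 → D
T(19)−I(8)=11 → L
H(7)−P(15)=-8≡18 → S
M(12)−S(18)=-6≡20 → U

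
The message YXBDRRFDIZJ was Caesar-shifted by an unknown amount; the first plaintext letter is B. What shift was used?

From the crib: Y(24)−B(1)=23, so the shift is 23.

23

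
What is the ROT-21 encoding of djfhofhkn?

yeacjacfi

d(3): 3+21=24 → y
j(9): 9+21=30≡4 → e
f(5): 5+21=26≡0 → a
h(7): 7+21=28≡2 → c
o(14): 14+21=35≡9 → j
f(5): 5+21=26≡0 → a
h(7): 7+21=28≡2 → c
k(10): 10+21=31≡5 → f
n(13): 13+21=34≡8 → i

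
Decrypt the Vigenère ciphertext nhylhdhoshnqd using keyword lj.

Repeat the key across the ciphertext: ljljljljljljl
n(13)−l(11): 2 → c
h(7)−j(9): -2≡24 → y
y(24)−l(11): 13 → n
l(11)−j(9): 2 → c
h(7)−l(11): -4≡22 → w
d(3)−j(9): -6≡20 → u
h(7)−l(11): -4≡22 → w
o(14)−j(9): 5 → f
s(18)−l(11): 7 → h
h(7)−j(9): -2≡24 → y
n(13)−l(11): 2 → c
q(16)−j(9): 7 → h
d(3)−l(11): -8≡18 → s

cyncwuwfhychs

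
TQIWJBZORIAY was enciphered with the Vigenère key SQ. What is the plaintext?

Repeat the key across the ciphertext: SQSQSQSQSQSQ
T(19)−S(18): 1 → B
Q(16)−Q(16): 0 → A
I(8)−S(18): -10≡16 → Q
W(22)−Q(16): 6 → G
J(9)−S(18): -9≡17 → R
B(1)−Q(16): -15≡11 → L
Z(25)−S(18): 7 → H
O(14)−Q(16): -2≡24 → Y
R(17)−S(18): -1≡25 → Z
I(8)−Q(16): -8≡18 → S
A(0)−S(18): -18≡8 → I
Y(24)−Q(16): 8 → I

BAQGRLHYZSII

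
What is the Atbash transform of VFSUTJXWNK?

EUHFGQCDMP

V(21) → E(4)
F(5) → U(20)
S(18) → H(7)
U(20) → F(5)
T(19) → G(6)
J(9) → Q(16)
X(23) → C(2)
W(22) → D(3)
N(13) → M(12)
K(10) → P(15)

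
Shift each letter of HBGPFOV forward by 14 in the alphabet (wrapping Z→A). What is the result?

VPUDTCJ

H(7): 7+14=21 → V
B(1): 1+14=15 → P
G(6): 6+14=20 → U
P(15): 15+14=29≡3 → D
F(5): 5+14=19 → T
O(14): 14+14=28≡2 → C
V(21): 21+14=35≡9 → J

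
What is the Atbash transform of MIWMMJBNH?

NRDNNQYMS

M(12) → N(13)
I(8) → R(17)
W(22) → D(3)
M(12) → N(13)
M(12) → N(13)
J(9) → Q(16)
B(1) → Y(24)
N(13) → M(12)
H(7) → S(18)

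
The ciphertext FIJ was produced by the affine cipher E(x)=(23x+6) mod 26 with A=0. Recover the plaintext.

The inverse of 23 mod 26 is 17, since 23·17=391≡1. Apply D(y)=17·(y−6) mod 26:
F(5): 17·(5−6)=-17≡9 → J
I(8): 17·(8−6)=34≡8 → I
J(9): 17·(9−6)=51≡25 → Z

JIZ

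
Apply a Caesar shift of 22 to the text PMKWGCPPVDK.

LIGSCYLLRZG

P(15): 15+22=37≡11 → L
M(12): 12+22=34≡8 → I
K(10): 10+22=32≡6 → G
W(22): 22+22=44≡18 → S
G(6): 6+22=28≡2 → C
C(2): 2+22=24 → Y
P(15): 15+22=37≡11 → L
P(15): 15+22=37≡11 → L
V(21): 21+22=43≡17 → R
D(3): 3+22=25 → Z
K(10): 10+22=32≡6 → G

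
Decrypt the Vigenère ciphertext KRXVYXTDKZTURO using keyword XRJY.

Repeat the key across the ciphertext: XRJYXRJYXRJYXR
K(10)−X(23): -13≡13 → N
R(17)−R(17): 0 → A
X(23)−J(9): 14 → O
V(21)−Y(24): -3≡23 → X
Y(24)−X(23): 1 → B
X(23)−R(17): 6 → G
T(19)−J(9): 10 → K
D(3)−Y(24): -21≡5 → F
K(10)−X(23): -13≡13 → N
Z(25)−R(17): 8 → I
T(19)−J(9): 10 → K
U(20)−Y(24): -4≡22 → W
R(17)−X(23): -6≡20 → U
O(14)−R(17): -3≡23 → X

NAOXBGKFNIKWUX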